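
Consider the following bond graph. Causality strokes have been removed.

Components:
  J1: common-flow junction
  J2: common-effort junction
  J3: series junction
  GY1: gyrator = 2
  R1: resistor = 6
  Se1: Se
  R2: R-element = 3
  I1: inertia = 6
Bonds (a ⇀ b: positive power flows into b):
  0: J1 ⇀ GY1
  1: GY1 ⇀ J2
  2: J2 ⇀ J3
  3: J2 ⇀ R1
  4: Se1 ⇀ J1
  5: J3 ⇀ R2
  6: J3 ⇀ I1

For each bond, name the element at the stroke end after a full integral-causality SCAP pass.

#0 →GY1
#1 →GY1
#2 →J3
#3 →J2
#4 →J1
#5 →J3
#6 →I1

b4 →J1  (source Se1 imposes e)
b0 →GY1  (closing 1-jn rule on J1)
b1 →GY1  (GY GY1: same side as bond 0)
b6 →I1  (I1 integral (f out))
b2 →J3  (common-f at J3 fixed by 6)
b5 →J3  (1-jn J3 has f-setter on 6)
b3 →J2  (J2: last free bond brings effort in)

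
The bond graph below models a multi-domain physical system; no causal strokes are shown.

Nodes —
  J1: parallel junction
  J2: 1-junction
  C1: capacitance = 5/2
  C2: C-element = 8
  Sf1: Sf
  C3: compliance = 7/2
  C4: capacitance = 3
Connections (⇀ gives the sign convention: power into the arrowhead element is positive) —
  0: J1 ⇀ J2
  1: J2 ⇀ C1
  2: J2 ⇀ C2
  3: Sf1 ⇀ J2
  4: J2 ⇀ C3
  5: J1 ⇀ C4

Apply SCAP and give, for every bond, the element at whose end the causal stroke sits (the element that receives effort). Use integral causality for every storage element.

#3 →Sf1  (Sf1 fixes flow; stroke at Sf1)
#0 →J2  (J2 flow already set via bond 3)
#1 →J2  (common-f at J2 fixed by 3)
#2 →J2  (1-jn J2 has f-setter on 3)
#4 →J2  (J2: bond 3 brought flow, rest push out)
#5 →J1  (only one effort-in slot at J1)

bond 0 stroke at J2
bond 1 stroke at J2
bond 2 stroke at J2
bond 3 stroke at Sf1
bond 4 stroke at J2
bond 5 stroke at J1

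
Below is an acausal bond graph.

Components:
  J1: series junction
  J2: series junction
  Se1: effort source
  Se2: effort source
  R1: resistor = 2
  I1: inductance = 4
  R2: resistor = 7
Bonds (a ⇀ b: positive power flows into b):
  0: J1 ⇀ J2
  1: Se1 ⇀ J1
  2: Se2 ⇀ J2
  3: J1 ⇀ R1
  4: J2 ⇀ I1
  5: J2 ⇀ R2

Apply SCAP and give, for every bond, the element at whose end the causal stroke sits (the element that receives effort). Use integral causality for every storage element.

bond 0 |J2
bond 1 |J1
bond 2 |J2
bond 3 |J1
bond 4 |I1
bond 5 |J2

b1 stroke→J1  (Se1: effort source, stroke at far end)
b2 stroke→J2  (Se2 (Se) sets effort on bond)
b4 stroke→I1  (I1 outputs flow p/I1)
b0 stroke→J2  (J2 flow already set via bond 4)
b5 stroke→J2  (J2 flow already set via bond 4)
b3 stroke→J1  (J1: bond 0 brought flow, rest push out)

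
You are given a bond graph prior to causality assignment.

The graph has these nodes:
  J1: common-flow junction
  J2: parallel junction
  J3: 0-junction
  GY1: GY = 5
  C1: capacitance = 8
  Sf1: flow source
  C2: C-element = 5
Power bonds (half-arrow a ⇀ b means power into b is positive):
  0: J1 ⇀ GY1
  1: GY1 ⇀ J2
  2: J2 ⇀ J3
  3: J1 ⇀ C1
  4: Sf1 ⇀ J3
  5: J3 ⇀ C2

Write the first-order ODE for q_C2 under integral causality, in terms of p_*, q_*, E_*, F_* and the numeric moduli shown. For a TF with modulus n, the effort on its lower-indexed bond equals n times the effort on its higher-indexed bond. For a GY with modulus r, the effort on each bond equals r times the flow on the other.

dq_C2/dt = F_Sf1 - q_C1/40

b4 stroke at Sf1  (source Sf1 imposes f)
b3 stroke at J1  (C1: C, integral causality)
b0 stroke at GY1  (only one flow-in slot at J1)
b1 stroke at GY1  (GY1: gyrator matches bond 0)
b2 stroke at J2  (J2 needs exactly one e-in)
b5 stroke at J3  (closing 0-jn rule on J3)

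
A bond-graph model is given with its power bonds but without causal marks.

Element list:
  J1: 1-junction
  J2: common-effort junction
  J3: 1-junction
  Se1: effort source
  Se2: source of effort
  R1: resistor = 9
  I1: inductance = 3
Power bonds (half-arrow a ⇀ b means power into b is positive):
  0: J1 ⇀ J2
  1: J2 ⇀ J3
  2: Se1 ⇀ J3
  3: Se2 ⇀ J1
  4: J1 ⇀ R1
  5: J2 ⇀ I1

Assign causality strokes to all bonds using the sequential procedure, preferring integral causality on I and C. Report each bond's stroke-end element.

bond 2 stroke→J3  (Se1 fixes effort; stroke away)
bond 3 stroke→J1  (Se2 fixes effort; stroke away)
bond 1 stroke→J2  (J3 needs exactly one f-in)
bond 0 stroke→J1  (common-e at J2 fixed by 1)
bond 5 stroke→I1  (0-jn J2 has e-setter on 1)
bond 4 stroke→R1  (J1 needs exactly one f-in)

b0 stroke→J1
b1 stroke→J2
b2 stroke→J3
b3 stroke→J1
b4 stroke→R1
b5 stroke→I1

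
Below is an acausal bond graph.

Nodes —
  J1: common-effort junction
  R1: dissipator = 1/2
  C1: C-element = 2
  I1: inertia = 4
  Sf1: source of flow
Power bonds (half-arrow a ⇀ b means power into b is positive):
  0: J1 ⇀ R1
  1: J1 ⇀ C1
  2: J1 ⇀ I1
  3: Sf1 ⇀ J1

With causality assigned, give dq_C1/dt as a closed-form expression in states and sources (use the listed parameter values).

dq_C1/dt = F_Sf1 - p_I1/4 - q_C1

#3 →Sf1  (Sf1: flow source, stroke at near end)
#1 →J1  (prefer integral on C1)
#0 →R1  (common-e at J1 fixed by 1)
#2 →I1  (J1: bond 1 brought effort, rest push out)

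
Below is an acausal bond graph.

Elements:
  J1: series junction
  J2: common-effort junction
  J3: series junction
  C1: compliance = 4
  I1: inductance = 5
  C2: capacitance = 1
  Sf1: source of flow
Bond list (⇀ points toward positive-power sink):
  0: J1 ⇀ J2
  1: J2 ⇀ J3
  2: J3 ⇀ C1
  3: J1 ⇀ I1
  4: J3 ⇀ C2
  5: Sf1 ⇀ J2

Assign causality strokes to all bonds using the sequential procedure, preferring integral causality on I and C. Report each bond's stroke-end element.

β5 →Sf1  (Sf1: flow source, stroke at near end)
β2 →J3  (C1: C, integral causality)
β3 →I1  (I1 integral (f out))
β0 →J1  (J1: bond 3 brought flow, rest push out)
β1 →J2  (closing 0-jn rule on J2)
β4 →J3  (J3 flow already set via bond 1)

b0 →J1
b1 →J2
b2 →J3
b3 →I1
b4 →J3
b5 →Sf1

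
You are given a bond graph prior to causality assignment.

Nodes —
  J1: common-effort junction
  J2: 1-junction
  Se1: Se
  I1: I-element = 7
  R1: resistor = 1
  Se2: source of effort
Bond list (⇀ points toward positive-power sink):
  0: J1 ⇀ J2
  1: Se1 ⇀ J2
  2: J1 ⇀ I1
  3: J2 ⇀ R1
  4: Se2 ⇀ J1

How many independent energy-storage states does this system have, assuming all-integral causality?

1  (I1 all integral)

β1 stroke at J2  (Se1: effort source, stroke at far end)
β4 stroke at J1  (Se2: effort source, stroke at far end)
β0 stroke at J2  (0-jn J1 has e-setter on 4)
β2 stroke at I1  (J1 effort already set via bond 4)
β3 stroke at R1  (J2 needs exactly one f-in)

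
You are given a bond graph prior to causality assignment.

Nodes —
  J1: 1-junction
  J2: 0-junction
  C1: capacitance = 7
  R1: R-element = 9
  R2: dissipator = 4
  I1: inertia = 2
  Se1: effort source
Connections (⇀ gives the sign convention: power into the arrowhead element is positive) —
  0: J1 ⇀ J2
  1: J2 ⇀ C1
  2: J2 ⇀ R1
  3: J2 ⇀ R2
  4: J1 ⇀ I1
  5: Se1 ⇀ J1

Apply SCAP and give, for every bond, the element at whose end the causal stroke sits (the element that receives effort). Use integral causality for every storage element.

bond 5 stroke at J1  (Se1: effort source, stroke at far end)
bond 1 stroke at J2  (C1 integral (e out))
bond 0 stroke at J1  (0-jn J2 has e-setter on 1)
bond 2 stroke at R1  (J2 effort already set via bond 1)
bond 3 stroke at R2  (0-jn J2 has e-setter on 1)
bond 4 stroke at I1  (J1 needs exactly one f-in)

b0 stroke→J1
b1 stroke→J2
b2 stroke→R1
b3 stroke→R2
b4 stroke→I1
b5 stroke→J1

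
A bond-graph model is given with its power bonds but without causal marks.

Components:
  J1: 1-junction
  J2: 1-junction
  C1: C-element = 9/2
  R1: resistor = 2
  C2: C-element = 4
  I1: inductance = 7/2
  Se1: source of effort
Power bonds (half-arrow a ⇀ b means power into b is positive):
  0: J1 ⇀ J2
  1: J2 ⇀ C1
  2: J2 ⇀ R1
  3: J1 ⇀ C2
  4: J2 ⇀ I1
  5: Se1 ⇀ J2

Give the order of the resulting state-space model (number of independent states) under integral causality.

3  (C1, C2, I1 all integral)

b5 stroke→J2  (Se1: effort source, stroke at far end)
b1 stroke→J2  (C1 integral (e out))
b3 stroke→J1  (C2: C, integral causality)
b0 stroke→J2  (only one flow-in slot at J1)
b4 stroke→I1  (I1 integral (f out))
b2 stroke→J2  (J2: bond 4 brought flow, rest push out)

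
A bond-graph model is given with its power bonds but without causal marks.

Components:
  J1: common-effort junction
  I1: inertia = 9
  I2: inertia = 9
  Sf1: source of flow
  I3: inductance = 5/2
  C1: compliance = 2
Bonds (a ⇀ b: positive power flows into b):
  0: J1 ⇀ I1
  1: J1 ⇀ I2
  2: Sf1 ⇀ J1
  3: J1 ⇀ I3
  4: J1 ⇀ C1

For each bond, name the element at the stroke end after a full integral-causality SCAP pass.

b2 stroke at Sf1  (Sf1 fixes flow; stroke at Sf1)
b0 stroke at I1  (prefer integral on I1)
b1 stroke at I2  (I2 integral (f out))
b3 stroke at I3  (I3: I, integral causality)
b4 stroke at J1  (only one effort-in slot at J1)

b0 |I1
b1 |I2
b2 |Sf1
b3 |I3
b4 |J1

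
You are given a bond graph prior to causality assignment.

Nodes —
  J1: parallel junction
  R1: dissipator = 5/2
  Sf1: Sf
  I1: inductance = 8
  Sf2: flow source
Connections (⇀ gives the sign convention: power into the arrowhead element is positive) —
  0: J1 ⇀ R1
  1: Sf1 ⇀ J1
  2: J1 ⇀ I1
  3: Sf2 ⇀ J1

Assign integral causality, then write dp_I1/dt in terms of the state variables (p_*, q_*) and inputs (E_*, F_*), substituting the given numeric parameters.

#1 |Sf1  (Sf1: flow source, stroke at near end)
#3 |Sf2  (Sf2: flow source, stroke at near end)
#2 |I1  (I1 integral (f out))
#0 |J1  (J1: last free bond brings effort in)

dp_I1/dt = 5*F_Sf1/2 + 5*F_Sf2/2 - 5*p_I1/16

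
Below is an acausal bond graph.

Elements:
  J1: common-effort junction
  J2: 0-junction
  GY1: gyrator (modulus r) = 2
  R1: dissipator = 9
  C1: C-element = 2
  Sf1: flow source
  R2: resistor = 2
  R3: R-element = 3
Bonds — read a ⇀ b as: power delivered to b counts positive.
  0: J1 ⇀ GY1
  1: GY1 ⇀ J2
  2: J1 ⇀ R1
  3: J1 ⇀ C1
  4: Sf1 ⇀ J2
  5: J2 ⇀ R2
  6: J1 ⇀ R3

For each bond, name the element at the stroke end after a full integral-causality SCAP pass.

#0 →GY1
#1 →GY1
#2 →R1
#3 →J1
#4 →Sf1
#5 →J2
#6 →R3

b4 stroke at Sf1  (Sf1 (Sf) sets flow on bond)
b3 stroke at J1  (C1 integral (e out))
b0 stroke at GY1  (0-jn J1 has e-setter on 3)
b2 stroke at R1  (0-jn J1 has e-setter on 3)
b6 stroke at R3  (J1 effort already set via bond 3)
b1 stroke at GY1  (GY1 both-in/both-out from 0)
b5 stroke at J2  (only one effort-in slot at J2)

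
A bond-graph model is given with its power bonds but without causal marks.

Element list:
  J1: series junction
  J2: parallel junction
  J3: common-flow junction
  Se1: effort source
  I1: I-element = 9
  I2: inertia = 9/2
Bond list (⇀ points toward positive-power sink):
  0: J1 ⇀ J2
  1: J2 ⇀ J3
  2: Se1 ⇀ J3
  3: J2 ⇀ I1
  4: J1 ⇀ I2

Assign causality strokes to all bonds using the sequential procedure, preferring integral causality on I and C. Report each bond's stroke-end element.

b0 →J1
b1 →J2
b2 →J3
b3 →I1
b4 →I2

#2 stroke→J3  (Se1 (Se) sets effort on bond)
#1 stroke→J2  (J3: last free bond brings flow in)
#0 stroke→J1  (J2 effort already set via bond 1)
#3 stroke→I1  (J2 effort already set via bond 1)
#4 stroke→I2  (J1: last free bond brings flow in)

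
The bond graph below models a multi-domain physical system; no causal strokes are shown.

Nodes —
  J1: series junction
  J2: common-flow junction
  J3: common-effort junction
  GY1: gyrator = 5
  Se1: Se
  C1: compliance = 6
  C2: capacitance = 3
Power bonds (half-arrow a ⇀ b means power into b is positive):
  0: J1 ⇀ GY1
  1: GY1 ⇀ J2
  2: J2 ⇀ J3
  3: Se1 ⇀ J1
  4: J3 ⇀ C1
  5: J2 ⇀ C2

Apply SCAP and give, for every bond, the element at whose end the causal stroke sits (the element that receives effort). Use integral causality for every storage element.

β3 stroke at J1  (source Se1 imposes e)
β0 stroke at GY1  (J1 needs exactly one f-in)
β1 stroke at GY1  (GY1: gyrator matches bond 0)
β2 stroke at J2  (1-jn J2 has f-setter on 1)
β5 stroke at J2  (J2 flow already set via bond 1)
β4 stroke at J3  (J3 needs exactly one e-in)

b0 |GY1
b1 |GY1
b2 |J2
b3 |J1
b4 |J3
b5 |J2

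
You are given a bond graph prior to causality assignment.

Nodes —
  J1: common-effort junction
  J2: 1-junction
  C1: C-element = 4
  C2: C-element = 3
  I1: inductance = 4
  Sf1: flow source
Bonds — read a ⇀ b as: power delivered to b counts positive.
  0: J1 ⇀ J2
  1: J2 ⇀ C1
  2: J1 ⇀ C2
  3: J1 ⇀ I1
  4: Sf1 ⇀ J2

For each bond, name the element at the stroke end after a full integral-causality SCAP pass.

bond 0 |J2
bond 1 |J2
bond 2 |J1
bond 3 |I1
bond 4 |Sf1

#4 stroke→Sf1  (Sf1 (Sf) sets flow on bond)
#0 stroke→J2  (J2 flow already set via bond 4)
#1 stroke→J2  (common-f at J2 fixed by 4)
#2 stroke→J1  (C2 outputs effort q/C2)
#3 stroke→I1  (0-jn J1 has e-setter on 2)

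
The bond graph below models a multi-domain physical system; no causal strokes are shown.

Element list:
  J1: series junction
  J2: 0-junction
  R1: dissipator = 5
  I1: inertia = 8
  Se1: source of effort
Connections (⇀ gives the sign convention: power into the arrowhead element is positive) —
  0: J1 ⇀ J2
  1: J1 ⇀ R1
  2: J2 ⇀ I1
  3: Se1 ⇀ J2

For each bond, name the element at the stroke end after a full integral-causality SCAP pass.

β3 stroke at J2  (Se1: effort source, stroke at far end)
β0 stroke at J1  (0-jn J2 has e-setter on 3)
β2 stroke at I1  (0-jn J2 has e-setter on 3)
β1 stroke at R1  (only one flow-in slot at J1)

b0 |J1
b1 |R1
b2 |I1
b3 |J2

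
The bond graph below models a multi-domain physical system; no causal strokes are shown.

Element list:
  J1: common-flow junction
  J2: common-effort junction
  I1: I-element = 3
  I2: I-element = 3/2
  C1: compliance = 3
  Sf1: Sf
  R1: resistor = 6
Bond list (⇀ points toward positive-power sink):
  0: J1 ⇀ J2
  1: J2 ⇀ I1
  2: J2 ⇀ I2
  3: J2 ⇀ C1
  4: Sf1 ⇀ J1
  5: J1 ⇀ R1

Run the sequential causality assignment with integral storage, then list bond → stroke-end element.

#0 |J1
#1 |I1
#2 |I2
#3 |J2
#4 |Sf1
#5 |J1

#4 stroke at Sf1  (source Sf1 imposes f)
#0 stroke at J1  (1-jn J1 has f-setter on 4)
#5 stroke at J1  (J1: bond 4 brought flow, rest push out)
#1 stroke at I1  (I1 integral (f out))
#2 stroke at I2  (I2 integral (f out))
#3 stroke at J2  (J2 needs exactly one e-in)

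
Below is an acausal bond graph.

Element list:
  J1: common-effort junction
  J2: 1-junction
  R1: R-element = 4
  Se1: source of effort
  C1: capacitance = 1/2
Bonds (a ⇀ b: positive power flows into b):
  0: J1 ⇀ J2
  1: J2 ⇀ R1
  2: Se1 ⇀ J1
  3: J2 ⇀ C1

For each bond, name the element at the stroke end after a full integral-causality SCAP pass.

#2 →J1  (Se1 fixes effort; stroke away)
#0 →J2  (J1: bond 2 brought effort, rest push out)
#3 →J2  (C1 outputs effort q/C1)
#1 →R1  (only one flow-in slot at J2)

bond 0 stroke→J2
bond 1 stroke→R1
bond 2 stroke→J1
bond 3 stroke→J2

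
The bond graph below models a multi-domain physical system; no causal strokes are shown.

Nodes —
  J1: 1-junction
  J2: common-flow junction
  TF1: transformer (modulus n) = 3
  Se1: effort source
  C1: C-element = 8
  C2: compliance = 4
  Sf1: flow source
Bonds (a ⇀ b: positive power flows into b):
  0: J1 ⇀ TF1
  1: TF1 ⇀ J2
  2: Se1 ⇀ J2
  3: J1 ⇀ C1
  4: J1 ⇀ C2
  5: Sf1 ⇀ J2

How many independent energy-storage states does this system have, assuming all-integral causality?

2  (C1, C2 all integral)

b2 stroke at J2  (Se1 (Se) sets effort on bond)
b5 stroke at Sf1  (Sf1: flow source, stroke at near end)
b1 stroke at J2  (common-f at J2 fixed by 5)
b0 stroke at TF1  (TF1: transformer flips bond 1)
b3 stroke at J1  (1-jn J1 has f-setter on 0)
b4 stroke at J1  (1-jn J1 has f-setter on 0)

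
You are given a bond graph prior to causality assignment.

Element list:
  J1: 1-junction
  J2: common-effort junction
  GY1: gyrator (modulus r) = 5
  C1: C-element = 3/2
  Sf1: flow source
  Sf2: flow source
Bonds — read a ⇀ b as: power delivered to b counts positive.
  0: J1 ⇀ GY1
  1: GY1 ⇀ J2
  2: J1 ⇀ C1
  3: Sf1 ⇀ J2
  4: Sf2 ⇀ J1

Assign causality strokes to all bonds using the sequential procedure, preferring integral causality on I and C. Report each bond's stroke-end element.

β3 |Sf1  (Sf1 fixes flow; stroke at Sf1)
β4 |Sf2  (Sf2 (Sf) sets flow on bond)
β0 |J1  (J1 flow already set via bond 4)
β2 |J1  (J1 flow already set via bond 4)
β1 |J2  (J2 needs exactly one e-in)

bond 0 →J1
bond 1 →J2
bond 2 →J1
bond 3 →Sf1
bond 4 →Sf2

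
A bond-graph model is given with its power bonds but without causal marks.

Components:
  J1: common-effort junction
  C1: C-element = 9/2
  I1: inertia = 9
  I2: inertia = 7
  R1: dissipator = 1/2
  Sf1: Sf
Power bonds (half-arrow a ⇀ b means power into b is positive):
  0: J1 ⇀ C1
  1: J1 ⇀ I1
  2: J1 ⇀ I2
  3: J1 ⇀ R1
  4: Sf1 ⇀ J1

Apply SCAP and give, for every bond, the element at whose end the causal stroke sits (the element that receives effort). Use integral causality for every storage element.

b0 |J1
b1 |I1
b2 |I2
b3 |R1
b4 |Sf1

β4 stroke at Sf1  (Sf1 fixes flow; stroke at Sf1)
β0 stroke at J1  (C1 outputs effort q/C1)
β1 stroke at I1  (J1: bond 0 brought effort, rest push out)
β2 stroke at I2  (J1 effort already set via bond 0)
β3 stroke at R1  (J1: bond 0 brought effort, rest push out)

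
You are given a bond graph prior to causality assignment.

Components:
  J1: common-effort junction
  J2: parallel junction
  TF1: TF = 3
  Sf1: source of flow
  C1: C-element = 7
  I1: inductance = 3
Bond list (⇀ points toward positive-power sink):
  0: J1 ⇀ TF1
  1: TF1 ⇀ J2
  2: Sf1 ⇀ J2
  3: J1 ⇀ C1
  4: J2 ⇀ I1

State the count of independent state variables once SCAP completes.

bond 2 stroke→Sf1  (Sf1 (Sf) sets flow on bond)
bond 3 stroke→J1  (C1: C, integral causality)
bond 0 stroke→TF1  (common-e at J1 fixed by 3)
bond 1 stroke→J2  (TF TF1: opposite of bond 0)
bond 4 stroke→I1  (0-jn J2 has e-setter on 1)

2  (C1, I1 all integral)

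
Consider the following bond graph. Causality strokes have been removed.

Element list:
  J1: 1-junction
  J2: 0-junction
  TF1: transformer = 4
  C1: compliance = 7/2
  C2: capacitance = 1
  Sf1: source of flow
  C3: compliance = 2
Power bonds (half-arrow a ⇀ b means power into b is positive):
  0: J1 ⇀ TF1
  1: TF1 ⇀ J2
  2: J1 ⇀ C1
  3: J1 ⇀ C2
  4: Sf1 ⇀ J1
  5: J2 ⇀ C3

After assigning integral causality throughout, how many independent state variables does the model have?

3  (C1, C2, C3 all integral)

β4 →Sf1  (Sf1 (Sf) sets flow on bond)
β0 →J1  (common-f at J1 fixed by 4)
β2 →J1  (common-f at J1 fixed by 4)
β3 →J1  (J1: bond 4 brought flow, rest push out)
β1 →TF1  (TF1 one-in-one-out from 0)
β5 →J2  (J2 needs exactly one e-in)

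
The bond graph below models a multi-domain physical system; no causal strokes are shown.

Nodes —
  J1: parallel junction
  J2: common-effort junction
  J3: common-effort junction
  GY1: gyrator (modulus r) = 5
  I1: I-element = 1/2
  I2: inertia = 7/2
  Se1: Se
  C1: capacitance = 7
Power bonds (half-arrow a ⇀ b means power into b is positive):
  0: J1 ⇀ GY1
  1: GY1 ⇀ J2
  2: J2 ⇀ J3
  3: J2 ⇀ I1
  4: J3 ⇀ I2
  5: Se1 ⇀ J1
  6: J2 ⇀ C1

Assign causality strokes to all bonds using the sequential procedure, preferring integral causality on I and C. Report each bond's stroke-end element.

β5 stroke at J1  (Se1 (Se) sets effort on bond)
β0 stroke at GY1  (J1 effort already set via bond 5)
β1 stroke at GY1  (GY1: gyrator matches bond 0)
β3 stroke at I1  (I1 integral (f out))
β4 stroke at I2  (prefer integral on I2)
β2 stroke at J3  (J3 needs exactly one e-in)
β6 stroke at J2  (J2: last free bond brings effort in)

b0 →GY1
b1 →GY1
b2 →J3
b3 →I1
b4 →I2
b5 →J1
b6 →J2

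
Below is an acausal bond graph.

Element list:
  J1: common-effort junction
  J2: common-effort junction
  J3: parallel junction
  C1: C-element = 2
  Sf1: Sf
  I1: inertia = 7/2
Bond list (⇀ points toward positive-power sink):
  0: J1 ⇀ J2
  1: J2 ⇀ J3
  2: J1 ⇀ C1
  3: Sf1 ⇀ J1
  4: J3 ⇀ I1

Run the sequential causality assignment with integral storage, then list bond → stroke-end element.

b0 |J2
b1 |J3
b2 |J1
b3 |Sf1
b4 |I1

bond 3 stroke at Sf1  (Sf1: flow source, stroke at near end)
bond 2 stroke at J1  (C1 integral (e out))
bond 0 stroke at J2  (J1: bond 2 brought effort, rest push out)
bond 1 stroke at J3  (0-jn J2 has e-setter on 0)
bond 4 stroke at I1  (common-e at J3 fixed by 1)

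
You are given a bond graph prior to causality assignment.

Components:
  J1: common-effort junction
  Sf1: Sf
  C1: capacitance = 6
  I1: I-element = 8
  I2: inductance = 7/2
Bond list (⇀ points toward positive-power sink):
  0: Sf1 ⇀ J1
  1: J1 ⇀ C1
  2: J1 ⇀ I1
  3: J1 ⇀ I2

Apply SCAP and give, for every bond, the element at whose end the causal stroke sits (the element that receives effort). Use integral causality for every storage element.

#0 →Sf1  (source Sf1 imposes f)
#1 →J1  (C1: C, integral causality)
#2 →I1  (0-jn J1 has e-setter on 1)
#3 →I2  (0-jn J1 has e-setter on 1)

b0 →Sf1
b1 →J1
b2 →I1
b3 →I2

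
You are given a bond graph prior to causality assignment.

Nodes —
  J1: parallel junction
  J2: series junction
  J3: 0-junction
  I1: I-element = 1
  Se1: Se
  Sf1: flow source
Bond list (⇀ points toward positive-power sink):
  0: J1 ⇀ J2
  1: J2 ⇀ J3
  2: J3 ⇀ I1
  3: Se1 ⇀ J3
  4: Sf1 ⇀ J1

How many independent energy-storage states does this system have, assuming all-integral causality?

1  (I1 all integral)

bond 3 stroke→J3  (Se1: effort source, stroke at far end)
bond 4 stroke→Sf1  (Sf1: flow source, stroke at near end)
bond 0 stroke→J1  (only one effort-in slot at J1)
bond 1 stroke→J2  (J2: bond 0 brought flow, rest push out)
bond 2 stroke→I1  (common-e at J3 fixed by 3)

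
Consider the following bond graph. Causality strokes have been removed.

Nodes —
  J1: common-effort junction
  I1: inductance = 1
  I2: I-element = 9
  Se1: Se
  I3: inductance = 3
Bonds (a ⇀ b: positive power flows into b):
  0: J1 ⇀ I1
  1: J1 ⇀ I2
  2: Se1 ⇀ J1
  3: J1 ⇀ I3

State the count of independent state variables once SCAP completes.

3  (I1, I2, I3 all integral)

#2 →J1  (source Se1 imposes e)
#0 →I1  (0-jn J1 has e-setter on 2)
#1 →I2  (0-jn J1 has e-setter on 2)
#3 →I3  (0-jn J1 has e-setter on 2)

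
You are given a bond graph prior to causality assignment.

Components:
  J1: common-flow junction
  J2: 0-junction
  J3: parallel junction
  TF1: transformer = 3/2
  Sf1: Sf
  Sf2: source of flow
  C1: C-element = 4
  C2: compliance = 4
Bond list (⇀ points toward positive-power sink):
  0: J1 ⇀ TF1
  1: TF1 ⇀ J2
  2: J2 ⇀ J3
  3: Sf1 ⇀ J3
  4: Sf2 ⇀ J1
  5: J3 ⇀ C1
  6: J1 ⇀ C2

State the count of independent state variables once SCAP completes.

2  (C1, C2 all integral)

bond 3 →Sf1  (Sf1: flow source, stroke at near end)
bond 4 →Sf2  (source Sf2 imposes f)
bond 0 →J1  (J1: bond 4 brought flow, rest push out)
bond 6 →J1  (J1: bond 4 brought flow, rest push out)
bond 1 →TF1  (TF1: transformer flips bond 0)
bond 2 →J2  (closing 0-jn rule on J2)
bond 5 →J3  (J3: last free bond brings effort in)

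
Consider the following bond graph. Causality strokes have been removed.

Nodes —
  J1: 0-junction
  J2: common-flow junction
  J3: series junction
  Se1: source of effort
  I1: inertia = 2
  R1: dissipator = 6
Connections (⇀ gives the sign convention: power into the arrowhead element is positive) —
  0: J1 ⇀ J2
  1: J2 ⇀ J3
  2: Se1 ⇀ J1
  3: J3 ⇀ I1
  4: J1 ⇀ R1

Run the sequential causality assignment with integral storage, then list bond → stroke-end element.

#2 stroke→J1  (Se1 fixes effort; stroke away)
#0 stroke→J2  (common-e at J1 fixed by 2)
#4 stroke→R1  (J1: bond 2 brought effort, rest push out)
#1 stroke→J3  (closing 1-jn rule on J2)
#3 stroke→I1  (closing 1-jn rule on J3)

bond 0 stroke→J2
bond 1 stroke→J3
bond 2 stroke→J1
bond 3 stroke→I1
bond 4 stroke→R1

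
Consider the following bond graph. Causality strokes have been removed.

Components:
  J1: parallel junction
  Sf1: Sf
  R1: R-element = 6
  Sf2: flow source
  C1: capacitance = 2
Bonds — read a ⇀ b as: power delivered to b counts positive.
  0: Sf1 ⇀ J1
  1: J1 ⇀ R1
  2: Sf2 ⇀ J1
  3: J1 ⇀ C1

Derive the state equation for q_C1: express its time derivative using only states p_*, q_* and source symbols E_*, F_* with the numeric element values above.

dq_C1/dt = F_Sf1 + F_Sf2 - q_C1/12

b0 |Sf1  (Sf1 (Sf) sets flow on bond)
b2 |Sf2  (Sf2 fixes flow; stroke at Sf2)
b3 |J1  (C1: C, integral causality)
b1 |R1  (common-e at J1 fixed by 3)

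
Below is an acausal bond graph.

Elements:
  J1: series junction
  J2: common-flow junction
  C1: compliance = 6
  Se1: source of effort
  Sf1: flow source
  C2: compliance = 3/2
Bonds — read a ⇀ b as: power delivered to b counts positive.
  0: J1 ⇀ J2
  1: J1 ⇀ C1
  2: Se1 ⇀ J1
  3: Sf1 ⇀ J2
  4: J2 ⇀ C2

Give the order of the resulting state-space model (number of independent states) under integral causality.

b2 stroke at J1  (Se1: effort source, stroke at far end)
b3 stroke at Sf1  (Sf1 fixes flow; stroke at Sf1)
b0 stroke at J2  (common-f at J2 fixed by 3)
b4 stroke at J2  (J2 flow already set via bond 3)
b1 stroke at J1  (J1 flow already set via bond 0)

2  (C1, C2 all integral)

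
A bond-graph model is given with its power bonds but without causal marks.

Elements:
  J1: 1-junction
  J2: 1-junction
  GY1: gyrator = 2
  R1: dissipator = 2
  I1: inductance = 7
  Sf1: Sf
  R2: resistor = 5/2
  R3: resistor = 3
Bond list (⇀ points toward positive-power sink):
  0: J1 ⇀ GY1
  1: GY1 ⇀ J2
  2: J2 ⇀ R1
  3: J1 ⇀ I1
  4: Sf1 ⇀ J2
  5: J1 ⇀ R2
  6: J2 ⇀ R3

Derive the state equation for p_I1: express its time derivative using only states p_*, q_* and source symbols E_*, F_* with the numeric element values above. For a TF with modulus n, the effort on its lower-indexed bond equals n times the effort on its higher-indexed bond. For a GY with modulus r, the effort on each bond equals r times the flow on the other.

bond 4 stroke→Sf1  (Sf1 fixes flow; stroke at Sf1)
bond 1 stroke→J2  (1-jn J2 has f-setter on 4)
bond 2 stroke→J2  (J2: bond 4 brought flow, rest push out)
bond 6 stroke→J2  (J2 flow already set via bond 4)
bond 0 stroke→J1  (GY1 both-in/both-out from 1)
bond 3 stroke→I1  (I1 integral (f out))
bond 5 stroke→J1  (J1 flow already set via bond 3)

dp_I1/dt = -2*F_Sf1 - 5*p_I1/14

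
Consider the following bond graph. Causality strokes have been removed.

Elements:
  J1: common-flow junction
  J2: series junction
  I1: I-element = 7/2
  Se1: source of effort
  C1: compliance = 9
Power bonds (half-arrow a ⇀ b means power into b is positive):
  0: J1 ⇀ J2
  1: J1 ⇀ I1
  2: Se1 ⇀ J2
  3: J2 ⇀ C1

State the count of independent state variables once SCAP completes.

b2 →J2  (Se1: effort source, stroke at far end)
b1 →I1  (I1 outputs flow p/I1)
b0 →J1  (J1: bond 1 brought flow, rest push out)
b3 →J2  (J2 flow already set via bond 0)

2  (C1, I1 all integral)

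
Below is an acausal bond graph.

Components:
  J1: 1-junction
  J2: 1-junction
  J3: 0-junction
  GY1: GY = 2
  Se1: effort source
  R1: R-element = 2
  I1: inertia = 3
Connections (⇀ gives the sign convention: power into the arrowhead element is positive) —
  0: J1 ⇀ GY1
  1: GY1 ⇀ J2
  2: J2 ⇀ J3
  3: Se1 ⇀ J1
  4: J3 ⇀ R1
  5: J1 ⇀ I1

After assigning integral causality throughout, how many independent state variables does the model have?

bond 3 |J1  (Se1 (Se) sets effort on bond)
bond 5 |I1  (I1 outputs flow p/I1)
bond 0 |J1  (J1 flow already set via bond 5)
bond 1 |J2  (GY1 both-in/both-out from 0)
bond 2 |J3  (J2: last free bond brings flow in)
bond 4 |R1  (J3: bond 2 brought effort, rest push out)

1  (I1 all integral)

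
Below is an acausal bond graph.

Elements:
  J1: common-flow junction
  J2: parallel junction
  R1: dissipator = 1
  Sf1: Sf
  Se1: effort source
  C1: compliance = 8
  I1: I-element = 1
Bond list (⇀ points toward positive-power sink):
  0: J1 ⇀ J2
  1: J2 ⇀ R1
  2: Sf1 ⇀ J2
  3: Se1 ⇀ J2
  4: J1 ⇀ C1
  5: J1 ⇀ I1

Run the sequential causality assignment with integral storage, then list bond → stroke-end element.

b0 →J1
b1 →R1
b2 →Sf1
b3 →J2
b4 →J1
b5 →I1

β2 →Sf1  (Sf1 (Sf) sets flow on bond)
β3 →J2  (Se1: effort source, stroke at far end)
β0 →J1  (J2 effort already set via bond 3)
β1 →R1  (common-e at J2 fixed by 3)
β4 →J1  (C1 integral (e out))
β5 →I1  (only one flow-in slot at J1)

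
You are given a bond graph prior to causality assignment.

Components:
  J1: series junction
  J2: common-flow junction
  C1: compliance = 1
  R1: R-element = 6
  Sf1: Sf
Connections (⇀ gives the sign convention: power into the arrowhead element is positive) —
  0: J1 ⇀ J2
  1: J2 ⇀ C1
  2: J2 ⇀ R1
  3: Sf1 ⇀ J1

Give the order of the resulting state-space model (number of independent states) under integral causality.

b3 |Sf1  (source Sf1 imposes f)
b0 |J1  (common-f at J1 fixed by 3)
b1 |J2  (common-f at J2 fixed by 0)
b2 |J2  (J2: bond 0 brought flow, rest push out)

1  (C1 all integral)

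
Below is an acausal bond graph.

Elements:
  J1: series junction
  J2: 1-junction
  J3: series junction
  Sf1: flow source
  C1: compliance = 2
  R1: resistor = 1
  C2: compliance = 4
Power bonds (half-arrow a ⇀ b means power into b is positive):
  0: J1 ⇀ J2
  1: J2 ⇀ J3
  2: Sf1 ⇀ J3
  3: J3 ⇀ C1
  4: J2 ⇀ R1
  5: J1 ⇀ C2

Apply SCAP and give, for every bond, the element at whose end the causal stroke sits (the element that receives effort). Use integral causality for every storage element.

b0 stroke at J2
b1 stroke at J3
b2 stroke at Sf1
b3 stroke at J3
b4 stroke at J2
b5 stroke at J1

b2 stroke→Sf1  (Sf1 fixes flow; stroke at Sf1)
b1 stroke→J3  (J3: bond 2 brought flow, rest push out)
b3 stroke→J3  (J3: bond 2 brought flow, rest push out)
b0 stroke→J2  (J2: bond 1 brought flow, rest push out)
b4 stroke→J2  (1-jn J2 has f-setter on 1)
b5 stroke→J1  (J1: bond 0 brought flow, rest push out)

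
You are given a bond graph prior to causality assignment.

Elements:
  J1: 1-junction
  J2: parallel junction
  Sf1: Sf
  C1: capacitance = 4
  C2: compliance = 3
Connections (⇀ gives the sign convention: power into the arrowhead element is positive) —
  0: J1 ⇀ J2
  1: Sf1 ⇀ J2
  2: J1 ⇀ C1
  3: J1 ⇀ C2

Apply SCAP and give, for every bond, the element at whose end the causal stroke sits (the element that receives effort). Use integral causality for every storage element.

bond 1 →Sf1  (Sf1 fixes flow; stroke at Sf1)
bond 0 →J2  (closing 0-jn rule on J2)
bond 2 →J1  (1-jn J1 has f-setter on 0)
bond 3 →J1  (common-f at J1 fixed by 0)

β0 stroke→J2
β1 stroke→Sf1
β2 stroke→J1
β3 stroke→J1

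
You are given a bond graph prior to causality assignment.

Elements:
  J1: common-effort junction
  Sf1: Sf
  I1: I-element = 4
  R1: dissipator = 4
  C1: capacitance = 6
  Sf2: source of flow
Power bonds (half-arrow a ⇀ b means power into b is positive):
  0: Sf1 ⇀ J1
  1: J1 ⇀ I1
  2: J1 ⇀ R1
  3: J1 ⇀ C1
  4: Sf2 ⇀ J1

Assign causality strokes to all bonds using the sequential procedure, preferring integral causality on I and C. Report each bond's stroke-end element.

β0 |Sf1
β1 |I1
β2 |R1
β3 |J1
β4 |Sf2

bond 0 |Sf1  (Sf1 fixes flow; stroke at Sf1)
bond 4 |Sf2  (Sf2: flow source, stroke at near end)
bond 1 |I1  (I1 integral (f out))
bond 3 |J1  (C1 integral (e out))
bond 2 |R1  (J1: bond 3 brought effort, rest push out)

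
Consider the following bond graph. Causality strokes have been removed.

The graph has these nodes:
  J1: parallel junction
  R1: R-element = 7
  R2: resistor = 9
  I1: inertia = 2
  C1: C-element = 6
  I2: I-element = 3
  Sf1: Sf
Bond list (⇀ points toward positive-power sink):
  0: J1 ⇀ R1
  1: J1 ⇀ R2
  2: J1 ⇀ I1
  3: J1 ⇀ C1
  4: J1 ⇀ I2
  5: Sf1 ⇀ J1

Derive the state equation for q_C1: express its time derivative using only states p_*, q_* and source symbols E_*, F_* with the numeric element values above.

b5 |Sf1  (Sf1 fixes flow; stroke at Sf1)
b2 |I1  (I1: I, integral causality)
b3 |J1  (C1: C, integral causality)
b0 |R1  (J1 effort already set via bond 3)
b1 |R2  (0-jn J1 has e-setter on 3)
b4 |I2  (J1 effort already set via bond 3)

dq_C1/dt = F_Sf1 - p_I1/2 - p_I2/3 - 8*q_C1/189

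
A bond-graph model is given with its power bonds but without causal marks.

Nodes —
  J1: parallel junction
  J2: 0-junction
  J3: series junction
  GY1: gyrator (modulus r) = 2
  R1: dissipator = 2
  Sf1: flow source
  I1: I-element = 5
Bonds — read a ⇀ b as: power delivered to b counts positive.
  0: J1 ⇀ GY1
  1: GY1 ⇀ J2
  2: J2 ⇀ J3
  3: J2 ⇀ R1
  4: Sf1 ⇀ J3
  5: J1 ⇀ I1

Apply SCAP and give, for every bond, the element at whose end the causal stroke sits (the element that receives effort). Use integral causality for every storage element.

β0 stroke at J1
β1 stroke at J2
β2 stroke at J3
β3 stroke at R1
β4 stroke at Sf1
β5 stroke at I1

b4 stroke→Sf1  (Sf1: flow source, stroke at near end)
b2 stroke→J3  (J3 flow already set via bond 4)
b5 stroke→I1  (I1: I, integral causality)
b0 stroke→J1  (J1: last free bond brings effort in)
b1 stroke→J2  (GY GY1: same side as bond 0)
b3 stroke→R1  (J2: bond 1 brought effort, rest push out)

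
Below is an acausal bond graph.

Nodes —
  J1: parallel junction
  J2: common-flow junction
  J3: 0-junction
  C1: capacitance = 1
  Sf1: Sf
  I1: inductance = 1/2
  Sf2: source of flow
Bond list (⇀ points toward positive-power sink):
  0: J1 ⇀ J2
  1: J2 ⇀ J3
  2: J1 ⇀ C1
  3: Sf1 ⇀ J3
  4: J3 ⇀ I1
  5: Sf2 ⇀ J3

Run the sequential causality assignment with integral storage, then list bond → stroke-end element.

β0 |J2
β1 |J3
β2 |J1
β3 |Sf1
β4 |I1
β5 |Sf2

bond 3 stroke at Sf1  (Sf1: flow source, stroke at near end)
bond 5 stroke at Sf2  (source Sf2 imposes f)
bond 2 stroke at J1  (C1: C, integral causality)
bond 0 stroke at J2  (J1 effort already set via bond 2)
bond 1 stroke at J3  (J2: last free bond brings flow in)
bond 4 stroke at I1  (0-jn J3 has e-setter on 1)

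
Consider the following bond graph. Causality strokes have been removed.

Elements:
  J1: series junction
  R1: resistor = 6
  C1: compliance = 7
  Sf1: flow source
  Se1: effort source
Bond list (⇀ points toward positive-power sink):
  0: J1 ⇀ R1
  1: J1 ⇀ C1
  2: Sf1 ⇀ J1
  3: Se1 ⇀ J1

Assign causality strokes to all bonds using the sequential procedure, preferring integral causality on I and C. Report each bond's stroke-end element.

#2 |Sf1  (Sf1 (Sf) sets flow on bond)
#3 |J1  (Se1: effort source, stroke at far end)
#0 |J1  (1-jn J1 has f-setter on 2)
#1 |J1  (J1: bond 2 brought flow, rest push out)

β0 |J1
β1 |J1
β2 |Sf1
β3 |J1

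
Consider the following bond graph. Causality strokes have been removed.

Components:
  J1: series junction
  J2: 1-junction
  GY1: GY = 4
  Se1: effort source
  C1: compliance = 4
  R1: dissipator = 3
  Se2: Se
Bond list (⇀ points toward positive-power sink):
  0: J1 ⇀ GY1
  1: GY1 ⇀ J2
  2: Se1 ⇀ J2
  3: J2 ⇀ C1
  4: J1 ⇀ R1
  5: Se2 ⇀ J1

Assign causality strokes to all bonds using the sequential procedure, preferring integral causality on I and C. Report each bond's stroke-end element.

#2 stroke at J2  (source Se1 imposes e)
#5 stroke at J1  (Se2 (Se) sets effort on bond)
#3 stroke at J2  (C1: C, integral causality)
#1 stroke at GY1  (closing 1-jn rule on J2)
#0 stroke at GY1  (GY GY1: same side as bond 1)
#4 stroke at J1  (common-f at J1 fixed by 0)

b0 stroke→GY1
b1 stroke→GY1
b2 stroke→J2
b3 stroke→J2
b4 stroke→J1
b5 stroke→J1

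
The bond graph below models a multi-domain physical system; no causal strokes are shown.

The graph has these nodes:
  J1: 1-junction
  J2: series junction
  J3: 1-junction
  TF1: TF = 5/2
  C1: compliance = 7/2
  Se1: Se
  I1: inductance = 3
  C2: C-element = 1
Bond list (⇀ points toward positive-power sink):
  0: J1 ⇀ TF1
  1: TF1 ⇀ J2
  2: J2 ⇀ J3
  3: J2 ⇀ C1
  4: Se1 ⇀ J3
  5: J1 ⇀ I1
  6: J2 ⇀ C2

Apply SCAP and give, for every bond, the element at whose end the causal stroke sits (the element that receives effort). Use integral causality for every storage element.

bond 4 stroke→J3  (Se1 fixes effort; stroke away)
bond 2 stroke→J2  (J3: last free bond brings flow in)
bond 3 stroke→J2  (C1 integral (e out))
bond 5 stroke→I1  (I1: I, integral causality)
bond 0 stroke→J1  (J1: bond 5 brought flow, rest push out)
bond 1 stroke→TF1  (through TF1, causality passes straight; one stroke at TF1)
bond 6 stroke→J2  (1-jn J2 has f-setter on 1)

#0 |J1
#1 |TF1
#2 |J2
#3 |J2
#4 |J3
#5 |I1
#6 |J2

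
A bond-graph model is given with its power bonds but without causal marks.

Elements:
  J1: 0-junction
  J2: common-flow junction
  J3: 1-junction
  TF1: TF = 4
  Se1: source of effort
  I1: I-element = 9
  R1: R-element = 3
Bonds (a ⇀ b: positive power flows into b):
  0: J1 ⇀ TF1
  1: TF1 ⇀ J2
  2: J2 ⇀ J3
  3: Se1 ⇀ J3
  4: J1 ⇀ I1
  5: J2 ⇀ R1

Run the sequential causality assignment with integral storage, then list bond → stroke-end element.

β0 |J1
β1 |TF1
β2 |J2
β3 |J3
β4 |I1
β5 |J2

#3 stroke→J3  (Se1: effort source, stroke at far end)
#2 stroke→J2  (only one flow-in slot at J3)
#4 stroke→I1  (I1 outputs flow p/I1)
#0 stroke→J1  (only one effort-in slot at J1)
#1 stroke→TF1  (through TF1, causality passes straight; one stroke at TF1)
#5 stroke→J2  (1-jn J2 has f-setter on 1)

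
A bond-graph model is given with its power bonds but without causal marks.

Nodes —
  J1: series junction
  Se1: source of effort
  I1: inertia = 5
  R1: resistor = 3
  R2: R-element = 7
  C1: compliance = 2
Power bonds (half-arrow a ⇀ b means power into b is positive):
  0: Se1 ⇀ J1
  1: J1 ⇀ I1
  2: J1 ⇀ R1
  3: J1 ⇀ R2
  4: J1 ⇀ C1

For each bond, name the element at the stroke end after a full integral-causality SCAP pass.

β0 stroke→J1  (Se1 fixes effort; stroke away)
β1 stroke→I1  (prefer integral on I1)
β2 stroke→J1  (1-jn J1 has f-setter on 1)
β3 stroke→J1  (common-f at J1 fixed by 1)
β4 stroke→J1  (1-jn J1 has f-setter on 1)

bond 0 stroke→J1
bond 1 stroke→I1
bond 2 stroke→J1
bond 3 stroke→J1
bond 4 stroke→J1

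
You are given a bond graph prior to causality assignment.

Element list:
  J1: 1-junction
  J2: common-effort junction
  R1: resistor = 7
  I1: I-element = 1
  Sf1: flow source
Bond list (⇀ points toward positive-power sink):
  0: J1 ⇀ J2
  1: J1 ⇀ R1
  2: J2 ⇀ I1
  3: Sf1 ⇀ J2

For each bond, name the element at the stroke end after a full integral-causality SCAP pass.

#3 stroke at Sf1  (Sf1 (Sf) sets flow on bond)
#2 stroke at I1  (I1 integral (f out))
#0 stroke at J2  (J2: last free bond brings effort in)
#1 stroke at J1  (1-jn J1 has f-setter on 0)

bond 0 |J2
bond 1 |J1
bond 2 |I1
bond 3 |Sf1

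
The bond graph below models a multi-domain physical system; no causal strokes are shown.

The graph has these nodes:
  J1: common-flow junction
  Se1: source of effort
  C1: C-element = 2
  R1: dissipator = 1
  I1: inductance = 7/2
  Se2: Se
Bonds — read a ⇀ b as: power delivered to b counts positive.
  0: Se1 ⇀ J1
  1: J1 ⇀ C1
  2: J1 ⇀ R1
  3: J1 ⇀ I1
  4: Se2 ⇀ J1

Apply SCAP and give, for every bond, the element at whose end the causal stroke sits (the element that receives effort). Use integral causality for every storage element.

#0 stroke→J1  (source Se1 imposes e)
#4 stroke→J1  (Se2 fixes effort; stroke away)
#1 stroke→J1  (prefer integral on C1)
#3 stroke→I1  (I1: I, integral causality)
#2 stroke→J1  (common-f at J1 fixed by 3)

β0 stroke at J1
β1 stroke at J1
β2 stroke at J1
β3 stroke at I1
β4 stroke at J1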